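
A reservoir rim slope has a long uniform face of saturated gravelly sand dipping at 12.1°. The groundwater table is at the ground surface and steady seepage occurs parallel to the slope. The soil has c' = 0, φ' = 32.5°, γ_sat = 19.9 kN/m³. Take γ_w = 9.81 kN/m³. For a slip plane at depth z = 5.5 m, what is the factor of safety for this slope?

With seepage parallel to the slope and the water table at the surface, the effective normal stress on the slip plane uses the buoyant unit weight γ' = γ_sat − γ_w while the driving shear stress uses γ_sat:
FS = [c' + γ' z cos²β tanφ'] / [γ_sat z sinβ cosβ]
(For c' = 0 this reduces to FS = (γ'/γ_sat)·tanφ'/tanβ.)
γ' = 19.9 − 9.81 = 10.09 kN/m³
Numerator = 0.0 + 10.09·5.5·cos²12.1°·tan32.5° = 0.0 + 10.09·5.5·0.9561·0.6371 = 33.801 kPa
Denominator = 19.9·5.5·sin12.1°·cos12.1° = 19.9·5.5·0.2096·0.9778 = 22.433 kPa
FS = 33.801 / 22.433 = 1.507

FS = 1.51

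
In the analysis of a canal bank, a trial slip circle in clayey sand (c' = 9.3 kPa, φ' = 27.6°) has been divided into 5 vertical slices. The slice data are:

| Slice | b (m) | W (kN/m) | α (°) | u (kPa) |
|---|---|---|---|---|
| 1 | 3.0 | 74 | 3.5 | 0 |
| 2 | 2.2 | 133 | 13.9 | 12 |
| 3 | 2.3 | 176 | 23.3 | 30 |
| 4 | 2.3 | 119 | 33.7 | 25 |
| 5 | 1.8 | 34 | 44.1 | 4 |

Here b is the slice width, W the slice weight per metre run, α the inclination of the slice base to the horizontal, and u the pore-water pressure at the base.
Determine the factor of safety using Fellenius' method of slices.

FS = 1.44

Ordinary method of slices: FS = Σ[c'·Δl_i + (W_i cosα_i − u_i·Δl_i)·tanφ'] / Σ W_i sinα_i, with Δl_i = b_i / cosα_i.
Slice 1: Δl = 3.0/cos3.5° = 3.006 m; N'_1 = 74·cos3.5° − 0·3.006 = 73.9; c'Δl = 27.95; W sinα = 4.5
Slice 2: Δl = 2.2/cos13.9° = 2.266 m; N'_2 = 133·cos13.9° − 12·2.266 = 101.9; c'Δl = 21.08; W sinα = 32.0
Slice 3: Δl = 2.3/cos23.3° = 2.504 m; N'_3 = 176·cos23.3° − 30·2.504 = 86.5; c'Δl = 23.29; W sinα = 69.6
Slice 4: Δl = 2.3/cos33.7° = 2.765 m; N'_4 = 119·cos33.7° − 25·2.765 = 29.9; c'Δl = 25.71; W sinα = 66.0
Slice 5: Δl = 1.8/cos44.1° = 2.507 m; N'_5 = 34·cos44.1° − 4·2.507 = 14.4; c'Δl = 23.31; W sinα = 23.7
Σc'Δl = 121.3 kN/m; ΣN' = 306.6 kN/m; ΣW sinα = 195.8 kN/m
Resisting = 121.3 + 306.6·tan27.6° = 121.3 + 160.3 = 281.6 kN/m
FS = 281.6 / 195.8 = 1.438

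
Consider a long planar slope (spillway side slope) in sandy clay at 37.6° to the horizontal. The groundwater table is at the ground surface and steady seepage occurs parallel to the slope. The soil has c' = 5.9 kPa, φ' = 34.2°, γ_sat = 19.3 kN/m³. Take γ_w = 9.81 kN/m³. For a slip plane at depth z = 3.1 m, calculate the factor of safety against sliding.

With seepage parallel to the slope and the water table at the surface, the effective normal stress on the slip plane uses the buoyant unit weight γ' = γ_sat − γ_w while the driving shear stress uses γ_sat:
FS = [c' + γ' z cos²β tanφ'] / [γ_sat z sinβ cosβ]
γ' = 19.3 − 9.81 = 9.49 kN/m³
Numerator = 5.9 + 9.49·3.1·cos²37.6°·tan34.2° = 5.9 + 9.49·3.1·0.6277·0.6796 = 18.450 kPa
Denominator = 19.3·3.1·sin37.6°·cos37.6° = 19.3·3.1·0.6101·0.7923 = 28.923 kPa
FS = 18.450 / 28.923 = 0.638

FS = 0.64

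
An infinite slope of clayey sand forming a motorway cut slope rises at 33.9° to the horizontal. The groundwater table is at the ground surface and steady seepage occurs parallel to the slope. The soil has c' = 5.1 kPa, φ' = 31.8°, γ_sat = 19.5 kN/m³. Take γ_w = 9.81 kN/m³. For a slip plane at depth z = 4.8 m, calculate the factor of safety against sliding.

With seepage parallel to the slope and the water table at the surface, the effective normal stress on the slip plane uses the buoyant unit weight γ' = γ_sat − γ_w while the driving shear stress uses γ_sat:
FS = [c' + γ' z cos²β tanφ'] / [γ_sat z sinβ cosβ]
γ' = 19.5 − 9.81 = 9.69 kN/m³
Numerator = 5.1 + 9.69·4.8·cos²33.9°·tan31.8° = 5.1 + 9.69·4.8·0.6889·0.6200 = 24.968 kPa
Denominator = 19.5·4.8·sin33.9°·cos33.9° = 19.5·4.8·0.5577·0.8300 = 43.331 kPa
FS = 24.968 / 43.331 = 0.576

FS = 0.58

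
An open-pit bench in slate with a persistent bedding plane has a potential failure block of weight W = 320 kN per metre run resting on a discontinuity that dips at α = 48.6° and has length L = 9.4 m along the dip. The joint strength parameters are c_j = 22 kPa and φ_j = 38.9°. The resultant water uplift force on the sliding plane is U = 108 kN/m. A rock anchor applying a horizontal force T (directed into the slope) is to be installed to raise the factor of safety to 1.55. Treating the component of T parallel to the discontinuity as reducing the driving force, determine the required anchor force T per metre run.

Resolving forces along and normal to the sliding plane, with the horizontal anchor force T adding T·sinα to the effective normal force and T·cosα acting up the plane against the driving force:
FS = [c_jL + (W cosα − U + T sinα) tanφ_j] / [W sinα − T cosα]
Without the anchor: N' = 103.6 kN/m, driving T_d = 240.0 kN/m, resisting R = 22·9.4 + 103.6·tan38.9° = 290.4 kN/m, FS = 1.21.
Setting FS = 1.55 and solving for T:
1.55·(240.0 − T cos48.6°) = 290.4 + T sin48.6°·tan38.9°
T·(sin48.6°·tan38.9° + 1.55·cos48.6°) = 1.55·240.0 − 290.4
T·(0.7501·0.8069 + 1.55·0.6613) = 372.1 − 290.4 = 81.6
T·1.6303 = 81.6
T = 50.1 kN/m

T = 50 kN/m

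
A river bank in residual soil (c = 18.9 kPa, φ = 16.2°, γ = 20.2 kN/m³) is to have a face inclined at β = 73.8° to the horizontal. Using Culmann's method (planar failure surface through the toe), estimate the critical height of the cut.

Culmann's analysis gives the critical failure plane at α_cr = (β + φ)/2 = (73.8 + 16.2)/2 = 45.0°, and the critical height
H_c = (4c/γ) · sinβ cosφ / [1 − cos(β − φ)]
    = (4·18.9/20.2) · sin73.8°·cos16.2° / [1 − cos(57.6°)]
    = 3.743 · 0.9603·0.9603 / [1 − 0.5358]
    = 3.743 · 0.9222 / 0.4642
    = 7.44 m

H_c = 7.44 m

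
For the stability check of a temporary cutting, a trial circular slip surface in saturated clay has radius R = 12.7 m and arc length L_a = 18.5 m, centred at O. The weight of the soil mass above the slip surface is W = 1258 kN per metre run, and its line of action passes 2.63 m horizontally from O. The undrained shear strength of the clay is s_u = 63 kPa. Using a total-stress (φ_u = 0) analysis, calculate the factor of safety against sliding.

Taking moments about the centre O, the resisting moment is provided by the undrained shear strength acting along the arc:
M_R = s_u·L_a·R = 63·18.50·12.7 = 14801.8 kN·m/m
M_D = W·d = 1258·2.63 = 3308.5 kN·m/m
FS = M_R / M_D = 14801.8 / 3308.5 = 4.474

FS = 4.47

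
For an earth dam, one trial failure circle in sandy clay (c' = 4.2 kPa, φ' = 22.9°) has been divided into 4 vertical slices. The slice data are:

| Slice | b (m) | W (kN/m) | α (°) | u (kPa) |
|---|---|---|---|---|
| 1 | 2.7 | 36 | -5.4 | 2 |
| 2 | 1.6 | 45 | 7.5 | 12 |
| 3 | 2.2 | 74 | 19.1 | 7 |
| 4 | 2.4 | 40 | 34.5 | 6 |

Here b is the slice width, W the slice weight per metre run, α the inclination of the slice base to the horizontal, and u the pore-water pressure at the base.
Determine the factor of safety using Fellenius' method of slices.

Ordinary method of slices: FS = Σ[c'·Δl_i + (W_i cosα_i − u_i·Δl_i)·tanφ'] / Σ W_i sinα_i, with Δl_i = b_i / cosα_i.
Slice 1: Δl = 2.7/cos(-5.4°) = 2.712 m; N'_1 = 36·cos(-5.4°) − 2·2.712 = 30.4; c'Δl = 11.39; W sinα = -3.4
Slice 2: Δl = 1.6/cos7.5° = 1.614 m; N'_2 = 45·cos7.5° − 12·1.614 = 25.2; c'Δl = 6.78; W sinα = 5.9
Slice 3: Δl = 2.2/cos19.1° = 2.328 m; N'_3 = 74·cos19.1° − 7·2.328 = 53.6; c'Δl = 9.78; W sinα = 24.2
Slice 4: Δl = 2.4/cos34.5° = 2.912 m; N'_4 = 40·cos34.5° − 6·2.912 = 15.5; c'Δl = 12.23; W sinα = 22.7
Σc'Δl = 40.2 kN/m; ΣN' = 124.8 kN/m; ΣW sinα = 49.4 kN/m
Resisting = 40.2 + 124.8·tan22.9° = 40.2 + 52.7 = 92.9 kN/m
FS = 92.9 / 49.4 = 1.882

FS = 1.88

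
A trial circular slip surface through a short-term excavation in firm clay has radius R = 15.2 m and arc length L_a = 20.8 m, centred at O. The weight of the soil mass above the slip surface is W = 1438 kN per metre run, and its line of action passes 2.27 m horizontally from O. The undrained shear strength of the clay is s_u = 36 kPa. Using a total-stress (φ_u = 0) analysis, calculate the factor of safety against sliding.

Taking moments about the centre O, the resisting moment is provided by the undrained shear strength acting along the arc:
M_R = s_u·L_a·R = 36·20.80·15.2 = 11381.8 kN·m/m
M_D = W·d = 1438·2.27 = 3264.3 kN·m/m
FS = M_R / M_D = 11381.8 / 3264.3 = 3.487

FS = 3.49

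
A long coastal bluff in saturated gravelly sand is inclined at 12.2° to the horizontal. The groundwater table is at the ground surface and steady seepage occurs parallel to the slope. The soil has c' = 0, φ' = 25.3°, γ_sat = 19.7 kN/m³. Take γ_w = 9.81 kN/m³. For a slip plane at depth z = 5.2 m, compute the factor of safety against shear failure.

With seepage parallel to the slope and the water table at the surface, the effective normal stress on the slip plane uses the buoyant unit weight γ' = γ_sat − γ_w while the driving shear stress uses γ_sat:
FS = [c' + γ' z cos²β tanφ'] / [γ_sat z sinβ cosβ]
(For c' = 0 this reduces to FS = (γ'/γ_sat)·tanφ'/tanβ.)
γ' = 19.7 − 9.81 = 9.89 kN/m³
Numerator = 0.0 + 9.89·5.2·cos²12.2°·tan25.3° = 0.0 + 9.89·5.2·0.9553·0.4727 = 23.224 kPa
Denominator = 19.7·5.2·sin12.2°·cos12.2° = 19.7·5.2·0.2113·0.9774 = 21.159 kPa
FS = 23.224 / 21.159 = 1.098

FS = 1.10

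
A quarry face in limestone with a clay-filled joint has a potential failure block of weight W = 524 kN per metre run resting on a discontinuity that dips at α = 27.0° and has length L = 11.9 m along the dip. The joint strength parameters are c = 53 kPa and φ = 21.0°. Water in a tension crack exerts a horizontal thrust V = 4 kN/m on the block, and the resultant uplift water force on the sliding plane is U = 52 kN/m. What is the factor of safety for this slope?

FS = 3.27

Resolving the block weight along and normal to the plane and applying the Mohr–Coulomb strength on the joint:
N' = W cosα − U − V sinα = 524·cos27.0° − 52 − 4·sin27.0° = 413.1 kN/m
Driving force T = W sinα + V cosα = 524·sin27.0° + 4·cos27.0° = 241.5 kN/m
Resisting force R = c·L + N'·tanφ = 53·11.9 + 413.1·tan21.0° = 630.7 + 158.6 = 789.3 kN/m
FS = R / T = 789.3 / 241.5 = 3.269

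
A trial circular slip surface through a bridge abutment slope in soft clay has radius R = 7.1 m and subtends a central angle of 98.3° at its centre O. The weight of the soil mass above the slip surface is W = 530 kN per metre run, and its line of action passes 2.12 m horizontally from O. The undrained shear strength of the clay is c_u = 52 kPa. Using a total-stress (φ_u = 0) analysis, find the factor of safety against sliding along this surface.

FS = 4.00

Taking moments about the centre O, the resisting moment is provided by the undrained shear strength acting along the arc:
Arc length L_a = R·θ = 7.1·(98.3°·π/180) = 7.1·1.7157 = 12.18 m
M_R = c_u·L_a·R = 52·12.18·7.1 = 4497.3 kN·m/m
M_D = W·d = 530·2.12 = 1123.6 kN·m/m
FS = M_R / M_D = 4497.3 / 1123.6 = 4.003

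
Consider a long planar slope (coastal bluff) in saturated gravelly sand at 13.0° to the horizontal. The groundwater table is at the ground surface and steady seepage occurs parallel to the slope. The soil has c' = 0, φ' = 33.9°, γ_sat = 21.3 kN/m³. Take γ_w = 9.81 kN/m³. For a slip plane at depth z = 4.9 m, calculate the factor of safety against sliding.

With seepage parallel to the slope and the water table at the surface, the effective normal stress on the slip plane uses the buoyant unit weight γ' = γ_sat − γ_w while the driving shear stress uses γ_sat:
FS = [c' + γ' z cos²β tanφ'] / [γ_sat z sinβ cosβ]
(For c' = 0 this reduces to FS = (γ'/γ_sat)·tanφ'/tanβ.)
γ' = 21.3 − 9.81 = 11.49 kN/m³
Numerator = 0.0 + 11.49·4.9·cos²13.0°·tan33.9° = 0.0 + 11.49·4.9·0.9494·0.6720 = 35.918 kPa
Denominator = 21.3·4.9·sin13.0°·cos13.0° = 21.3·4.9·0.2250·0.9744 = 22.876 kPa
FS = 35.918 / 22.876 = 1.570

FS = 1.57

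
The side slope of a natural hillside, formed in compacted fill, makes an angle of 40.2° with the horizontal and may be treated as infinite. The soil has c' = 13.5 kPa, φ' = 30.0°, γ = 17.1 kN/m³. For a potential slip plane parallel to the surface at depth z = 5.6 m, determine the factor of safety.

For an infinite slope with a slip plane parallel to the surface (no pore pressure): FS = [c' + γz cos²β tanφ'] / [γz sinβ cosβ].
γz = 17.1·5.6 = 95.76 kN/m²
Numerator = 13.5 + 95.76·cos²40.2°·tan30.0° = 13.5 + 95.76·0.5834·0.5774 = 45.754 kPa
Denominator = 95.76·sin40.2°·cos40.2° = 95.76·0.6455·0.7638 = 47.209 kPa
FS = 45.754 / 47.209 = 0.969

FS = 0.97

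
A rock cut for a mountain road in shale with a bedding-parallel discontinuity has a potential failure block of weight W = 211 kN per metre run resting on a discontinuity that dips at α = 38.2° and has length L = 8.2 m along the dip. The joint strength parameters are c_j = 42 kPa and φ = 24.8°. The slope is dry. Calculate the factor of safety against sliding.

FS = 3.23

Resolving the block weight along and normal to the plane and applying the Mohr–Coulomb strength on the joint:
N' = W cosα = 211·cos38.2° = 165.8 kN/m
Driving force T = W sinα = 211·sin38.2° = 130.5 kN/m
Resisting force R = c_j·L + N'·tanφ = 42·8.2 + 165.8·tan24.8° = 344.4 + 76.6 = 421.0 kN/m
FS = R / T = 421.0 / 130.5 = 3.227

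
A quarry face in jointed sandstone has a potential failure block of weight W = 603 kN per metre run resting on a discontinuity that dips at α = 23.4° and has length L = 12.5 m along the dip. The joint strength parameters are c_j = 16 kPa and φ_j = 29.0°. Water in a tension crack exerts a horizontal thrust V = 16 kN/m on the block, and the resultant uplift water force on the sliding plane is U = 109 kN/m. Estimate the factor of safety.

Resolving the block weight along and normal to the plane and applying the Mohr–Coulomb strength on the joint:
N' = W cosα − U − V sinα = 603·cos23.4° − 109 − 16·sin23.4° = 438.1 kN/m
Driving force T = W sinα + V cosα = 603·sin23.4° + 16·cos23.4° = 254.2 kN/m
Resisting force R = c_j·L + N'·tanφ_j = 16·12.5 + 438.1·tan29.0° = 200.0 + 242.8 = 442.8 kN/m
FS = R / T = 442.8 / 254.2 = 1.742

FS = 1.74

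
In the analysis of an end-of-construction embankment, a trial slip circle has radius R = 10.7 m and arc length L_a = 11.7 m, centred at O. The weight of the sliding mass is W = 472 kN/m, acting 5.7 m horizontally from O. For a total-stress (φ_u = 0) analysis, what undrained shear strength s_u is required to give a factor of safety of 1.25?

FS = s_u·L_a·R / (W·d), so s_u = FS·W·d / (L_a·R).
s_u = 1.25·472·5.7 / (11.70·10.7) = 3363.0 / 125.19 = 26.86 kPa

s_u = 26.9 kPa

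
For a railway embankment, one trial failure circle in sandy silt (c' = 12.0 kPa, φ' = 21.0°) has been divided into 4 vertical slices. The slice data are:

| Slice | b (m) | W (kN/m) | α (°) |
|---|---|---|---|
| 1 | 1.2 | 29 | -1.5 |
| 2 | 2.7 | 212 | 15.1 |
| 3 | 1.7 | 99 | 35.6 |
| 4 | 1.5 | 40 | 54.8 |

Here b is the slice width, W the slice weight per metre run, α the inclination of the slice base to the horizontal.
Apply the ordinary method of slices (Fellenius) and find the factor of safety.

Ordinary method of slices: FS = Σ[c'·Δl_i + (W_i cosα_i)·tanφ'] / Σ W_i sinα_i, with Δl_i = b_i / cosα_i.
Slice 1: Δl = 1.2/cos(-1.5°) = 1.200 m; N'_1 = 29·cos(-1.5°) = 29.0; c'Δl = 14.40; W sinα = -0.8
Slice 2: Δl = 2.7/cos15.1° = 2.797 m; N'_2 = 212·cos15.1° = 204.7; c'Δl = 33.56; W sinα = 55.2
Slice 3: Δl = 1.7/cos35.6° = 2.091 m; N'_3 = 99·cos35.6° = 80.5; c'Δl = 25.09; W sinα = 57.6
Slice 4: Δl = 1.5/cos54.8° = 2.602 m; N'_4 = 40·cos54.8° = 23.1; c'Δl = 31.23; W sinα = 32.7
Σc'Δl = 104.3 kN/m; ΣN' = 337.2 kN/m; ΣW sinα = 144.8 kN/m
Resisting = 104.3 + 337.2·tan21.0° = 104.3 + 129.4 = 233.7 kN/m
FS = 233.7 / 144.8 = 1.614

FS = 1.61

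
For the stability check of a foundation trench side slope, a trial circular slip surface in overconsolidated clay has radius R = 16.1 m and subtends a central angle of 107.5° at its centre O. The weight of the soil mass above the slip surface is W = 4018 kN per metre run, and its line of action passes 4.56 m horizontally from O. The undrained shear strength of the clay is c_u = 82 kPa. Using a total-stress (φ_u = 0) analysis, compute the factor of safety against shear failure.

Taking moments about the centre O, the resisting moment is provided by the undrained shear strength acting along the arc:
Arc length L_a = R·θ = 16.1·(107.5°·π/180) = 16.1·1.8762 = 30.21 m
M_R = c_u·L_a·R = 82·30.21·16.1 = 39879.7 kN·m/m
M_D = W·d = 4018·4.56 = 18322.1 kN·m/m
FS = M_R / M_D = 39879.7 / 18322.1 = 2.177

FS = 2.18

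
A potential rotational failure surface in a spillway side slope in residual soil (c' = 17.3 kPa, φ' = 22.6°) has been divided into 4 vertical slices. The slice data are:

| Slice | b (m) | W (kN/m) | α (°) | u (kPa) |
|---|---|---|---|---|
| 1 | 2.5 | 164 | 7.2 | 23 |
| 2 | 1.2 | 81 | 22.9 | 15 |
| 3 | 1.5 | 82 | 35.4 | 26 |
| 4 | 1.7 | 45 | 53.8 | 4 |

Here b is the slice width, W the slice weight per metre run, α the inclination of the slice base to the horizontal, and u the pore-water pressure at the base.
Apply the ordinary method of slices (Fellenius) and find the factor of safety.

Ordinary method of slices: FS = Σ[c'·Δl_i + (W_i cosα_i − u_i·Δl_i)·tanφ'] / Σ W_i sinα_i, with Δl_i = b_i / cosα_i.
Slice 1: Δl = 2.5/cos7.2° = 2.520 m; N'_1 = 164·cos7.2° − 23·2.520 = 104.7; c'Δl = 43.59; W sinα = 20.6
Slice 2: Δl = 1.2/cos22.9° = 1.303 m; N'_2 = 81·cos22.9° − 15·1.303 = 55.1; c'Δl = 22.54; W sinα = 31.5
Slice 3: Δl = 1.5/cos35.4° = 1.840 m; N'_3 = 82·cos35.4° − 26·1.840 = 19.0; c'Δl = 31.84; W sinα = 47.5
Slice 4: Δl = 1.7/cos53.8° = 2.878 m; N'_4 = 45·cos53.8° − 4·2.878 = 15.1; c'Δl = 49.80; W sinα = 36.3
Σc'Δl = 147.8 kN/m; ΣN' = 193.9 kN/m; ΣW sinα = 135.9 kN/m
Resisting = 147.8 + 193.9·tan22.6° = 147.8 + 80.7 = 228.5 kN/m
FS = 228.5 / 135.9 = 1.681

FS = 1.68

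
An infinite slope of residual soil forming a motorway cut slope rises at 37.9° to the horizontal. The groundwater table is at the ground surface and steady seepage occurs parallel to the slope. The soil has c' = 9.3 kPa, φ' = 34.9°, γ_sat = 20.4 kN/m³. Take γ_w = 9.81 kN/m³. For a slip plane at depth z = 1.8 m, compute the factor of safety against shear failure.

FS = 0.99

With seepage parallel to the slope and the water table at the surface, the effective normal stress on the slip plane uses the buoyant unit weight γ' = γ_sat − γ_w while the driving shear stress uses γ_sat:
FS = [c' + γ' z cos²β tanφ'] / [γ_sat z sinβ cosβ]
γ' = 20.4 − 9.81 = 10.59 kN/m³
Numerator = 9.3 + 10.59·1.8·cos²37.9°·tan34.9° = 9.3 + 10.59·1.8·0.6227·0.6976 = 17.580 kPa
Denominator = 20.4·1.8·sin37.9°·cos37.9° = 20.4·1.8·0.6143·0.7891 = 17.799 kPa
FS = 17.580 / 17.799 = 0.988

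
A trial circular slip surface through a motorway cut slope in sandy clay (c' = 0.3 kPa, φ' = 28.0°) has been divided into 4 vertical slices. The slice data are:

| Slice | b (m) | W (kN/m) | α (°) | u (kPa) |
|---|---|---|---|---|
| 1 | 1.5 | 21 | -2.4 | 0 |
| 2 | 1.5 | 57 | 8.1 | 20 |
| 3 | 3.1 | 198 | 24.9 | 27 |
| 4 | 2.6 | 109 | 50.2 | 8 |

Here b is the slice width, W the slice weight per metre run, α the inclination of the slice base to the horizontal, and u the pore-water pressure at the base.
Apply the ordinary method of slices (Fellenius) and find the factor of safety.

Ordinary method of slices: FS = Σ[c'·Δl_i + (W_i cosα_i − u_i·Δl_i)·tanφ'] / Σ W_i sinα_i, with Δl_i = b_i / cosα_i.
Slice 1: Δl = 1.5/cos(-2.4°) = 1.501 m; N'_1 = 21·cos(-2.4°) − 0·1.501 = 21.0; c'Δl = 0.45; W sinα = -0.9
Slice 2: Δl = 1.5/cos8.1° = 1.515 m; N'_2 = 57·cos8.1° − 20·1.515 = 26.1; c'Δl = 0.45; W sinα = 8.0
Slice 3: Δl = 3.1/cos24.9° = 3.418 m; N'_3 = 198·cos24.9° − 27·3.418 = 87.3; c'Δl = 1.03; W sinα = 83.4
Slice 4: Δl = 2.6/cos50.2° = 4.062 m; N'_4 = 109·cos50.2° − 8·4.062 = 37.3; c'Δl = 1.22; W sinα = 83.7
Σc'Δl = 3.1 kN/m; ΣN' = 171.7 kN/m; ΣW sinα = 174.3 kN/m
Resisting = 3.1 + 171.7·tan28.0° = 3.1 + 91.3 = 94.4 kN/m
FS = 94.4 / 174.3 = 0.542

FS = 0.54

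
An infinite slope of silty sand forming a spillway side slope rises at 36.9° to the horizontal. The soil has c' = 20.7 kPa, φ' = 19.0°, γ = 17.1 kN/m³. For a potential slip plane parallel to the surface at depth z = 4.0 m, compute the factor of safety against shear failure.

For an infinite slope with a slip plane parallel to the surface (no pore pressure): FS = [c' + γz cos²β tanφ'] / [γz sinβ cosβ].
γz = 17.1·4.0 = 68.40 kN/m²
Numerator = 20.7 + 68.40·cos²36.9°·tan19.0° = 20.7 + 68.40·0.6395·0.3443 = 35.761 kPa
Denominator = 68.40·sin36.9°·cos36.9° = 68.40·0.6004·0.7997 = 32.842 kPa
FS = 35.761 / 32.842 = 1.089

FS = 1.09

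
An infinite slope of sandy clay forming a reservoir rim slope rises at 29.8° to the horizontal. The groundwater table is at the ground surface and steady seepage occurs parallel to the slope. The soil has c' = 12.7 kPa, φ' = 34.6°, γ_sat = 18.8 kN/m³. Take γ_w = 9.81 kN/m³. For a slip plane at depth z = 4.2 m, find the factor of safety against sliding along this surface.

FS = 0.95

With seepage parallel to the slope and the water table at the surface, the effective normal stress on the slip plane uses the buoyant unit weight γ' = γ_sat − γ_w while the driving shear stress uses γ_sat:
FS = [c' + γ' z cos²β tanφ'] / [γ_sat z sinβ cosβ]
γ' = 18.8 − 9.81 = 8.99 kN/m³
Numerator = 12.7 + 8.99·4.2·cos²29.8°·tan34.6° = 12.7 + 8.99·4.2·0.7530·0.6899 = 32.314 kPa
Denominator = 18.8·4.2·sin29.8°·cos29.8° = 18.8·4.2·0.4970·0.8678 = 34.052 kPa
FS = 32.314 / 34.052 = 0.949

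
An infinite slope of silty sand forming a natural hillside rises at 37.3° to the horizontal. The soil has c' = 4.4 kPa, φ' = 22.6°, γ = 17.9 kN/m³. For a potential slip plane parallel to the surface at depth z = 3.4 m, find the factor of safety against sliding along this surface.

FS = 0.70

For an infinite slope with a slip plane parallel to the surface (no pore pressure): FS = [c' + γz cos²β tanφ'] / [γz sinβ cosβ].
γz = 17.9·3.4 = 60.86 kN/m²
Numerator = 4.4 + 60.86·cos²37.3°·tan22.6° = 4.4 + 60.86·0.6328·0.4163 = 20.431 kPa
Denominator = 60.86·sin37.3°·cos37.3° = 60.86·0.6060·0.7955 = 29.337 kPa
FS = 20.431 / 29.337 = 0.696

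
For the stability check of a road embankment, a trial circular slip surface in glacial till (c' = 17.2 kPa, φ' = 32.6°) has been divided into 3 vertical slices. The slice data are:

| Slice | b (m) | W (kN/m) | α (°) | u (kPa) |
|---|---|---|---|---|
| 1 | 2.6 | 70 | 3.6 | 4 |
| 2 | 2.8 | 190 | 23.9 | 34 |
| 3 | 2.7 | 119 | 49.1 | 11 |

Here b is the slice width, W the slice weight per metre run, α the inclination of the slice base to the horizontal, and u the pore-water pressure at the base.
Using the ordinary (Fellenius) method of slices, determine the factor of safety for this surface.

Ordinary method of slices: FS = Σ[c'·Δl_i + (W_i cosα_i − u_i·Δl_i)·tanφ'] / Σ W_i sinα_i, with Δl_i = b_i / cosα_i.
Slice 1: Δl = 2.6/cos3.6° = 2.605 m; N'_1 = 70·cos3.6° − 4·2.605 = 59.4; c'Δl = 44.81; W sinα = 4.4
Slice 2: Δl = 2.8/cos23.9° = 3.063 m; N'_2 = 190·cos23.9° − 34·3.063 = 69.6; c'Δl = 52.68; W sinα = 77.0
Slice 3: Δl = 2.7/cos49.1° = 4.124 m; N'_3 = 119·cos49.1° − 11·4.124 = 32.6; c'Δl = 70.93; W sinα = 89.9
Σc'Δl = 168.4 kN/m; ΣN' = 161.6 kN/m; ΣW sinα = 171.3 kN/m
Resisting = 168.4 + 161.6·tan32.6° = 168.4 + 103.3 = 271.7 kN/m
FS = 271.7 / 171.3 = 1.586

FS = 1.59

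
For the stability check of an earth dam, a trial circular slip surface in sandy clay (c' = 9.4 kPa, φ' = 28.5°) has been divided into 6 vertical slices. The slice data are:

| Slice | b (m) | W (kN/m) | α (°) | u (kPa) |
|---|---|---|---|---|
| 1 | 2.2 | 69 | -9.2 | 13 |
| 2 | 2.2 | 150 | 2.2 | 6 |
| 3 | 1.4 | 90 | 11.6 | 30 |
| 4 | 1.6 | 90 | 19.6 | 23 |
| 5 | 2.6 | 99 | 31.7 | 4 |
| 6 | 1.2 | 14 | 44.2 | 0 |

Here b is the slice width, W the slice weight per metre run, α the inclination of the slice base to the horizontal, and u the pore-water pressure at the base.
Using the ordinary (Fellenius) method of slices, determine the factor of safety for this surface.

FS = 2.91

Ordinary method of slices: FS = Σ[c'·Δl_i + (W_i cosα_i − u_i·Δl_i)·tanφ'] / Σ W_i sinα_i, with Δl_i = b_i / cosα_i.
Slice 1: Δl = 2.2/cos(-9.2°) = 2.229 m; N'_1 = 69·cos(-9.2°) − 13·2.229 = 39.1; c'Δl = 20.95; W sinα = -11.0
Slice 2: Δl = 2.2/cos2.2° = 2.202 m; N'_2 = 150·cos2.2° − 6·2.202 = 136.7; c'Δl = 20.70; W sinα = 5.8
Slice 3: Δl = 1.4/cos11.6° = 1.429 m; N'_3 = 90·cos11.6° − 30·1.429 = 45.3; c'Δl = 13.43; W sinα = 18.1
Slice 4: Δl = 1.6/cos19.6° = 1.698 m; N'_4 = 90·cos19.6° − 23·1.698 = 45.7; c'Δl = 15.97; W sinα = 30.2
Slice 5: Δl = 2.6/cos31.7° = 3.056 m; N'_5 = 99·cos31.7° − 4·3.056 = 72.0; c'Δl = 28.73; W sinα = 52.0
Slice 6: Δl = 1.2/cos44.2° = 1.674 m; N'_6 = 14·cos44.2° − 0·1.674 = 10.0; c'Δl = 15.73; W sinα = 9.8
Σc'Δl = 115.5 kN/m; ΣN' = 348.9 kN/m; ΣW sinα = 104.8 kN/m
Resisting = 115.5 + 348.9·tan28.5° = 115.5 + 189.4 = 304.9 kN/m
FS = 304.9 / 104.8 = 2.910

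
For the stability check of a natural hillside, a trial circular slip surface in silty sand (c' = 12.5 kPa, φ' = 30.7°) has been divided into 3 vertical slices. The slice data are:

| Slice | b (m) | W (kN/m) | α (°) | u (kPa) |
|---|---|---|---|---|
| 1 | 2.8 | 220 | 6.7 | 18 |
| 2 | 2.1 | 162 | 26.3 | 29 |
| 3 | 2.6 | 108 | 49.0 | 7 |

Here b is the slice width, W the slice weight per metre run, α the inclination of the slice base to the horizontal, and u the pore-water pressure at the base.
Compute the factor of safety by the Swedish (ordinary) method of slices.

FS = 1.59

Ordinary method of slices: FS = Σ[c'·Δl_i + (W_i cosα_i − u_i·Δl_i)·tanφ'] / Σ W_i sinα_i, with Δl_i = b_i / cosα_i.
Slice 1: Δl = 2.8/cos6.7° = 2.819 m; N'_1 = 220·cos6.7° − 18·2.819 = 167.8; c'Δl = 35.24; W sinα = 25.7
Slice 2: Δl = 2.1/cos26.3° = 2.342 m; N'_2 = 162·cos26.3° − 29·2.342 = 77.3; c'Δl = 29.28; W sinα = 71.8
Slice 3: Δl = 2.6/cos49.0° = 3.963 m; N'_3 = 108·cos49.0° − 7·3.963 = 43.1; c'Δl = 49.54; W sinα = 81.5
Σc'Δl = 114.1 kN/m; ΣN' = 288.2 kN/m; ΣW sinα = 179.0 kN/m
Resisting = 114.1 + 288.2·tan30.7° = 114.1 + 171.1 = 285.2 kN/m
FS = 285.2 / 179.0 = 1.593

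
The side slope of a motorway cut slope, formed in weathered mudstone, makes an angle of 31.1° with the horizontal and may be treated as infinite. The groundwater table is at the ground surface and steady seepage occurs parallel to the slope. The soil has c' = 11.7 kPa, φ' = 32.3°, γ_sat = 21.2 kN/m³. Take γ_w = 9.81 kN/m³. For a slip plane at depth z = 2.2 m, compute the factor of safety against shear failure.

With seepage parallel to the slope and the water table at the surface, the effective normal stress on the slip plane uses the buoyant unit weight γ' = γ_sat − γ_w while the driving shear stress uses γ_sat:
FS = [c' + γ' z cos²β tanφ'] / [γ_sat z sinβ cosβ]
γ' = 21.2 − 9.81 = 11.39 kN/m³
Numerator = 11.7 + 11.39·2.2·cos²31.1°·tan32.3° = 11.7 + 11.39·2.2·0.7332·0.6322 = 23.315 kPa
Denominator = 21.2·2.2·sin31.1°·cos31.1° = 21.2·2.2·0.5165·0.8563 = 20.628 kPa
FS = 23.315 / 20.628 = 1.130

FS = 1.13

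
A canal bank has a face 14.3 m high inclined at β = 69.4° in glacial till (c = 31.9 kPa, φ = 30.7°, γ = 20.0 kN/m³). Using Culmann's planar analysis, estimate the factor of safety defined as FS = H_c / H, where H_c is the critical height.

H_c = (4c/γ) · sinβ cosφ / [1 − cos(β − φ)]
    = (4·31.9/20.0) · sin69.4°·cos30.7° / [1 − cos38.7°]
    = 6.380 · 0.8049 / 0.2196 = 23.39 m
FS = H_c / H = 23.39 / 14.3 = 1.635

FS = 1.64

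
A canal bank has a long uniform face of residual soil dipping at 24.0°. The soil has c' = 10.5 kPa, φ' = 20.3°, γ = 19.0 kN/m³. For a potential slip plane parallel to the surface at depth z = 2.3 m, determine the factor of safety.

For an infinite slope with a slip plane parallel to the surface (no pore pressure): FS = [c' + γz cos²β tanφ'] / [γz sinβ cosβ].
γz = 19.0·2.3 = 43.70 kN/m²
Numerator = 10.5 + 43.70·cos²24.0°·tan20.3° = 10.5 + 43.70·0.8346·0.3699 = 23.991 kPa
Denominator = 43.70·sin24.0°·cos24.0° = 43.70·0.4067·0.9135 = 16.238 kPa
FS = 23.991 / 16.238 = 1.477

FS = 1.48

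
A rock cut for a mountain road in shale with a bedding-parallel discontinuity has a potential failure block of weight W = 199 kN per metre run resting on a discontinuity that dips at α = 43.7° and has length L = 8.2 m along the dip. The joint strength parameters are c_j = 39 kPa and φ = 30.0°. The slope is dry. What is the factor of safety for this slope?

Resolving the block weight along and normal to the plane and applying the Mohr–Coulomb strength on the joint:
N' = W cosα = 199·cos43.7° = 143.9 kN/m
Driving force T = W sinα = 199·sin43.7° = 137.5 kN/m
Resisting force R = c_j·L + N'·tanφ = 39·8.2 + 143.9·tan30.0° = 319.8 + 83.1 = 402.9 kN/m
FS = R / T = 402.9 / 137.5 = 2.930

FS = 2.93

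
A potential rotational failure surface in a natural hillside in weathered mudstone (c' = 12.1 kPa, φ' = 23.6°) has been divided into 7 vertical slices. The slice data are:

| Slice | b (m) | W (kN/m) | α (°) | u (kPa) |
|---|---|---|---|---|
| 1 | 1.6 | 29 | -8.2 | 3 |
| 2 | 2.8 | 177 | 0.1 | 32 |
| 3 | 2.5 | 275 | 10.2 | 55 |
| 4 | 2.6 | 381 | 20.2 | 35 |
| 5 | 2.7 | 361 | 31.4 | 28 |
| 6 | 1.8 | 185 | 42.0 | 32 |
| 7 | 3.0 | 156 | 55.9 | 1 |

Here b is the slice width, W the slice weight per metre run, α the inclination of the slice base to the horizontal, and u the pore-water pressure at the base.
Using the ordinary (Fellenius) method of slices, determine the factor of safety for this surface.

Ordinary method of slices: FS = Σ[c'·Δl_i + (W_i cosα_i − u_i·Δl_i)·tanφ'] / Σ W_i sinα_i, with Δl_i = b_i / cosα_i.
Slice 1: Δl = 1.6/cos(-8.2°) = 1.617 m; N'_1 = 29·cos(-8.2°) − 3·1.617 = 23.9; c'Δl = 19.56; W sinα = -4.1
Slice 2: Δl = 2.8/cos0.1° = 2.800 m; N'_2 = 177·cos0.1° − 32·2.800 = 87.4; c'Δl = 33.88; W sinα = 0.3
Slice 3: Δl = 2.5/cos10.2° = 2.540 m; N'_3 = 275·cos10.2° − 55·2.540 = 130.9; c'Δl = 30.74; W sinα = 48.7
Slice 4: Δl = 2.6/cos20.2° = 2.770 m; N'_4 = 381·cos20.2° − 35·2.770 = 260.6; c'Δl = 33.52; W sinα = 131.6
Slice 5: Δl = 2.7/cos31.4° = 3.163 m; N'_5 = 361·cos31.4° − 28·3.163 = 219.6; c'Δl = 38.28; W sinα = 188.1
Slice 6: Δl = 1.8/cos42.0° = 2.422 m; N'_6 = 185·cos42.0° − 32·2.422 = 60.0; c'Δl = 29.31; W sinα = 123.8
Slice 7: Δl = 3.0/cos55.9° = 5.351 m; N'_7 = 156·cos55.9° − 1·5.351 = 82.1; c'Δl = 64.75; W sinα = 129.2
Σc'Δl = 250.0 kN/m; ΣN' = 864.4 kN/m; ΣW sinα = 617.5 kN/m
Resisting = 250.0 + 864.4·tan23.6° = 250.0 + 377.7 = 627.7 kN/m
FS = 627.7 / 617.5 = 1.017

FS = 1.02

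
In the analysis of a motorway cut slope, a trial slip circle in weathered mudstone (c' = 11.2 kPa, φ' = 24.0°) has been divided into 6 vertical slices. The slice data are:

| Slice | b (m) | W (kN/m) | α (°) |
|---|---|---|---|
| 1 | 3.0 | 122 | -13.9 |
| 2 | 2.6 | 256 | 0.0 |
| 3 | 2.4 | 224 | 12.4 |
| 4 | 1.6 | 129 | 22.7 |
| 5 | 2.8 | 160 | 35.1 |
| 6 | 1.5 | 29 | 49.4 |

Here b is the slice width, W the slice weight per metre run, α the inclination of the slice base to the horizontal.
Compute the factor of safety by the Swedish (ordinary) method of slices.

Ordinary method of slices: FS = Σ[c'·Δl_i + (W_i cosα_i)·tanφ'] / Σ W_i sinα_i, with Δl_i = b_i / cosα_i.
Slice 1: Δl = 3.0/cos(-13.9°) = 3.091 m; N'_1 = 122·cos(-13.9°) = 118.4; c'Δl = 34.61; W sinα = -29.3
Slice 2: Δl = 2.6/cos0.0° = 2.600 m; N'_2 = 256·cos0.0° = 256.0; c'Δl = 29.12; W sinα = 0.0
Slice 3: Δl = 2.4/cos12.4° = 2.457 m; N'_3 = 224·cos12.4° = 218.8; c'Δl = 27.52; W sinα = 48.1
Slice 4: Δl = 1.6/cos22.7° = 1.734 m; N'_4 = 129·cos22.7° = 119.0; c'Δl = 19.42; W sinα = 49.8
Slice 5: Δl = 2.8/cos35.1° = 3.422 m; N'_5 = 160·cos35.1° = 130.9; c'Δl = 38.33; W sinα = 92.0
Slice 6: Δl = 1.5/cos49.4° = 2.305 m; N'_6 = 29·cos49.4° = 18.9; c'Δl = 25.82; W sinα = 22.0
Σc'Δl = 174.8 kN/m; ΣN' = 862.0 kN/m; ΣW sinα = 182.6 kN/m
Resisting = 174.8 + 862.0·tan24.0° = 174.8 + 383.8 = 558.6 kN/m
FS = 558.6 / 182.6 = 3.059

FS = 3.06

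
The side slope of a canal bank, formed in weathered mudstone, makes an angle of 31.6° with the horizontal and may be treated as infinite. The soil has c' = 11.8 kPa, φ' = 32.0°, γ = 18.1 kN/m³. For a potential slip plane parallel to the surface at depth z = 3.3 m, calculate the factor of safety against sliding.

For an infinite slope with a slip plane parallel to the surface (no pore pressure): FS = [c' + γz cos²β tanφ'] / [γz sinβ cosβ].
γz = 18.1·3.3 = 59.73 kN/m²
Numerator = 11.8 + 59.73·cos²31.6°·tan32.0° = 11.8 + 59.73·0.7254·0.6249 = 38.876 kPa
Denominator = 59.73·sin31.6°·cos31.6° = 59.73·0.5240·0.8517 = 26.657 kPa
FS = 38.876 / 26.657 = 1.458

FS = 1.46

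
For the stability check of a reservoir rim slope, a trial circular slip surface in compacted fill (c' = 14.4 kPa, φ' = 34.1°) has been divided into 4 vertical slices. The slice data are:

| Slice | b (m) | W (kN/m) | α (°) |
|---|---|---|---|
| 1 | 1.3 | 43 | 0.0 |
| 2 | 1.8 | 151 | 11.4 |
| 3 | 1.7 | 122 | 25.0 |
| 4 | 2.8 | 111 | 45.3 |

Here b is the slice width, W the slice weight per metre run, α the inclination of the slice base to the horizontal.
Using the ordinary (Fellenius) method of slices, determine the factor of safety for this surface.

Ordinary method of slices: FS = Σ[c'·Δl_i + (W_i cosα_i)·tanφ'] / Σ W_i sinα_i, with Δl_i = b_i / cosα_i.
Slice 1: Δl = 1.3/cos0.0° = 1.300 m; N'_1 = 43·cos0.0° = 43.0; c'Δl = 18.72; W sinα = 0.0
Slice 2: Δl = 1.8/cos11.4° = 1.836 m; N'_2 = 151·cos11.4° = 148.0; c'Δl = 26.44; W sinα = 29.8
Slice 3: Δl = 1.7/cos25.0° = 1.876 m; N'_3 = 122·cos25.0° = 110.6; c'Δl = 27.01; W sinα = 51.6
Slice 4: Δl = 2.8/cos45.3° = 3.981 m; N'_4 = 111·cos45.3° = 78.1; c'Δl = 57.32; W sinα = 78.9
Σc'Δl = 129.5 kN/m; ΣN' = 379.7 kN/m; ΣW sinα = 160.3 kN/m
Resisting = 129.5 + 379.7·tan34.1° = 129.5 + 257.1 = 386.5 kN/m
FS = 386.5 / 160.3 = 2.411

FS = 2.41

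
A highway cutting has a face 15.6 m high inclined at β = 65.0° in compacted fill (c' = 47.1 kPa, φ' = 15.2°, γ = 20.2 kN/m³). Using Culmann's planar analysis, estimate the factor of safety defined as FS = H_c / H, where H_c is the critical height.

H_c = (4c'/γ) · sinβ cosφ' / [1 − cos(β − φ')]
    = (4·47.1/20.2) · sin65.0°·cos15.2° / [1 − cos49.8°]
    = 9.327 · 0.8746 / 0.3545 = 23.01 m
FS = H_c / H = 23.01 / 15.6 = 1.475

FS = 1.47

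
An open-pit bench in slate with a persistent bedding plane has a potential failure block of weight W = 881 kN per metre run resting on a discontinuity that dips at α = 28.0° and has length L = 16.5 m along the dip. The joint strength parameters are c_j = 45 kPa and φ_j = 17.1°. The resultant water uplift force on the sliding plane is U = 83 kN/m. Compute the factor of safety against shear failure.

Resolving the block weight along and normal to the plane and applying the Mohr–Coulomb strength on the joint:
N' = W cosα − U = 881·cos28.0° − 83 = 694.9 kN/m
Driving force T = W sinα = 881·sin28.0° = 413.6 kN/m
Resisting force R = c_j·L + N'·tanφ_j = 45·16.5 + 694.9·tan17.1° = 742.5 + 213.8 = 956.3 kN/m
FS = R / T = 956.3 / 413.6 = 2.312

FS = 2.31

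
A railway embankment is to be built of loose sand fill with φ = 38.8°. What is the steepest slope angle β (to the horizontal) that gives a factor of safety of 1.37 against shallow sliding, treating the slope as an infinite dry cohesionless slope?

For an infinite dry cohesionless slope FS = tanφ/tanβ, so tanβ = tanφ / FS.
tanβ = tan38.8° / 1.37 = 0.8040 / 1.37 = 0.5869
β = arctan(0.5869) = 30.41°

β = 30.4°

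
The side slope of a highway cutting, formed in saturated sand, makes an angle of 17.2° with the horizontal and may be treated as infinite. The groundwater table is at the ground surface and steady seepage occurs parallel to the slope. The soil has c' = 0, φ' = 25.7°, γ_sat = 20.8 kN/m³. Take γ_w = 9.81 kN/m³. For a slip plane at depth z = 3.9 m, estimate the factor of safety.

With seepage parallel to the slope and the water table at the surface, the effective normal stress on the slip plane uses the buoyant unit weight γ' = γ_sat − γ_w while the driving shear stress uses γ_sat:
FS = [c' + γ' z cos²β tanφ'] / [γ_sat z sinβ cosβ]
(For c' = 0 this reduces to FS = (γ'/γ_sat)·tanφ'/tanβ.)
γ' = 20.8 − 9.81 = 10.99 kN/m³
Numerator = 0.0 + 10.99·3.9·cos²17.2°·tan25.7° = 0.0 + 10.99·3.9·0.9126·0.4813 = 18.824 kPa
Denominator = 20.8·3.9·sin17.2°·cos17.2° = 20.8·3.9·0.2957·0.9553 = 22.915 kPa
FS = 18.824 / 22.915 = 0.821

FS = 0.82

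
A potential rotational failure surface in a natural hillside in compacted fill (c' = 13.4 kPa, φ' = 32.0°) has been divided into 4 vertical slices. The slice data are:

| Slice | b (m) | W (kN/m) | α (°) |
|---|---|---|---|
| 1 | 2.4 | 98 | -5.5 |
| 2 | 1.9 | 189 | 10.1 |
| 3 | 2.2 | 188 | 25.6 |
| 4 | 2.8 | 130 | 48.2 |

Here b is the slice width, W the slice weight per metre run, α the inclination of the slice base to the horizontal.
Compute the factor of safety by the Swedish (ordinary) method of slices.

FS = 2.40

Ordinary method of slices: FS = Σ[c'·Δl_i + (W_i cosα_i)·tanφ'] / Σ W_i sinα_i, with Δl_i = b_i / cosα_i.
Slice 1: Δl = 2.4/cos(-5.5°) = 2.411 m; N'_1 = 98·cos(-5.5°) = 97.5; c'Δl = 32.31; W sinα = -9.4
Slice 2: Δl = 1.9/cos10.1° = 1.930 m; N'_2 = 189·cos10.1° = 186.1; c'Δl = 25.86; W sinα = 33.1
Slice 3: Δl = 2.2/cos25.6° = 2.439 m; N'_3 = 188·cos25.6° = 169.5; c'Δl = 32.69; W sinα = 81.2
Slice 4: Δl = 2.8/cos48.2° = 4.201 m; N'_4 = 130·cos48.2° = 86.6; c'Δl = 56.29; W sinα = 96.9
Σc'Δl = 147.1 kN/m; ΣN' = 539.8 kN/m; ΣW sinα = 201.9 kN/m
Resisting = 147.1 + 539.8·tan32.0° = 147.1 + 337.3 = 484.5 kN/m
FS = 484.5 / 201.9 = 2.400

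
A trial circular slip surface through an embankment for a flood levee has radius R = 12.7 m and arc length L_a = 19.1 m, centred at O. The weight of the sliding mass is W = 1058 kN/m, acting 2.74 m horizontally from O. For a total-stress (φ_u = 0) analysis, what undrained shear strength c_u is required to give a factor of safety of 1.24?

c_u = 14.8 kPa

FS = c_u·L_a·R / (W·d), so c_u = FS·W·d / (L_a·R).
c_u = 1.24·1058·2.74 / (19.10·12.7) = 3594.7 / 242.57 = 14.82 kPa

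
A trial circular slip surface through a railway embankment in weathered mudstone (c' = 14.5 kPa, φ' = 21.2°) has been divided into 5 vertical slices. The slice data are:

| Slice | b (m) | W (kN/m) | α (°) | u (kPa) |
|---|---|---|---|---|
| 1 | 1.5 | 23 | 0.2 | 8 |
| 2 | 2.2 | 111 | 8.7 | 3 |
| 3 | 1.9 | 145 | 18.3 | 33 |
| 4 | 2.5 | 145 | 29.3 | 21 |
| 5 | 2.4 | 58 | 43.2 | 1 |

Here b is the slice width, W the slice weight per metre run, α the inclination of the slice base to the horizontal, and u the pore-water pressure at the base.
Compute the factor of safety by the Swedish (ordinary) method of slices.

Ordinary method of slices: FS = Σ[c'·Δl_i + (W_i cosα_i − u_i·Δl_i)·tanφ'] / Σ W_i sinα_i, with Δl_i = b_i / cosα_i.
Slice 1: Δl = 1.5/cos0.2° = 1.500 m; N'_1 = 23·cos0.2° − 8·1.500 = 11.0; c'Δl = 21.75; W sinα = 0.1
Slice 2: Δl = 2.2/cos8.7° = 2.226 m; N'_2 = 111·cos8.7° − 3·2.226 = 103.0; c'Δl = 32.27; W sinα = 16.8
Slice 3: Δl = 1.9/cos18.3° = 2.001 m; N'_3 = 145·cos18.3° − 33·2.001 = 71.6; c'Δl = 29.02; W sinα = 45.5
Slice 4: Δl = 2.5/cos29.3° = 2.867 m; N'_4 = 145·cos29.3° − 21·2.867 = 66.2; c'Δl = 41.57; W sinα = 71.0
Slice 5: Δl = 2.4/cos43.2° = 3.292 m; N'_5 = 58·cos43.2° − 1·3.292 = 39.0; c'Δl = 47.74; W sinα = 39.7
Σc'Δl = 172.3 kN/m; ΣN' = 290.9 kN/m; ΣW sinα = 173.1 kN/m
Resisting = 172.3 + 290.9·tan21.2° = 172.3 + 112.8 = 285.2 kN/m
FS = 285.2 / 173.1 = 1.648

FS = 1.65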